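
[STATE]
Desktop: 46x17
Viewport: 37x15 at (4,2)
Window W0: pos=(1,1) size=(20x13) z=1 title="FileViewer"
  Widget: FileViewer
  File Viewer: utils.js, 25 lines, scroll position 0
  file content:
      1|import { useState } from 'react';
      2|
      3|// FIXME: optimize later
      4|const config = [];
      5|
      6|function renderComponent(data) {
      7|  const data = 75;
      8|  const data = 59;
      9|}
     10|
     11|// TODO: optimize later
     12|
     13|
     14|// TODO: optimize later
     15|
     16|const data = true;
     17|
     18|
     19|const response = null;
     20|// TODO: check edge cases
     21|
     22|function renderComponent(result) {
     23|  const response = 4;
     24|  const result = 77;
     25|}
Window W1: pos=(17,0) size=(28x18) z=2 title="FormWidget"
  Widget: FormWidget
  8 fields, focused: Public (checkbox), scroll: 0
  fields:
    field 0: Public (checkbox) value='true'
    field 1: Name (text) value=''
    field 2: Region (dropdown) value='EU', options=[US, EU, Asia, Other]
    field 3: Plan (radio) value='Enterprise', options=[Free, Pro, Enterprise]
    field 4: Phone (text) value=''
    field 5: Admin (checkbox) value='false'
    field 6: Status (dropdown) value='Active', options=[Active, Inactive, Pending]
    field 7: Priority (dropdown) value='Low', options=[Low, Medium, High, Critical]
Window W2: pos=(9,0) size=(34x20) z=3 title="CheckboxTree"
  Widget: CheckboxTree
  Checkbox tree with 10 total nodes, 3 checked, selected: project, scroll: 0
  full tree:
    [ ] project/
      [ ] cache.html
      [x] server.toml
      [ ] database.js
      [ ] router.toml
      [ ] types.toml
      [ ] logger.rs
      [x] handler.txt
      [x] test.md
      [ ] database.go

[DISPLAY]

ileVi┠───────────────────────────────
─────┃>[-] project/                  
port ┃   [ ] cache.html              
     ┃   [x] server.toml             
 FIXM┃   [ ] database.js             
nst c┃   [ ] router.toml             
     ┃   [ ] types.toml              
nctio┃   [ ] logger.rs               
const┃   [x] handler.txt             
const┃   [x] test.md                 
     ┃   [ ] database.go             
━━━━━┃                               
     ┃                               
     ┃                               
     ┃                               


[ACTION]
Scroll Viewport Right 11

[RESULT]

┠────────────────────────────────┨─┨ 
┃>[-] project/                   ┃ ┃ 
┃   [ ] cache.html               ┃]┃ 
┃   [x] server.toml              ┃]┃ 
┃   [ ] database.js              ┃ ┃ 
┃   [ ] router.toml              ┃]┃ 
┃   [ ] types.toml               ┃ ┃ 
┃   [ ] logger.rs                ┃]┃ 
┃   [x] handler.txt              ┃]┃ 
┃   [x] test.md                  ┃ ┃ 
┃   [ ] database.go              ┃ ┃ 
┃                                ┃ ┃ 
┃                                ┃ ┃ 
┃                                ┃ ┃ 
┃                                ┃ ┃ 


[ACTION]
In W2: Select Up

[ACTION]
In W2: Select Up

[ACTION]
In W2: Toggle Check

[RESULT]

┠────────────────────────────────┨─┨ 
┃>[x] project/                   ┃ ┃ 
┃   [x] cache.html               ┃]┃ 
┃   [x] server.toml              ┃]┃ 
┃   [x] database.js              ┃ ┃ 
┃   [x] router.toml              ┃]┃ 
┃   [x] types.toml               ┃ ┃ 
┃   [x] logger.rs                ┃]┃ 
┃   [x] handler.txt              ┃]┃ 
┃   [x] test.md                  ┃ ┃ 
┃   [x] database.go              ┃ ┃ 
┃                                ┃ ┃ 
┃                                ┃ ┃ 
┃                                ┃ ┃ 
┃                                ┃ ┃ 


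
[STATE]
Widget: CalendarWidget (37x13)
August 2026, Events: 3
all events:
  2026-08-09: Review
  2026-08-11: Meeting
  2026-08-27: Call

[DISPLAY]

             August 2026             
Mo Tu We Th Fr Sa Su                 
                1  2                 
 3  4  5  6  7  8  9*                
10 11* 12 13 14 15 16                
17 18 19 20 21 22 23                 
24 25 26 27* 28 29 30                
31                                   
                                     
                                     
                                     
                                     
                                     


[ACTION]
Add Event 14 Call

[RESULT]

             August 2026             
Mo Tu We Th Fr Sa Su                 
                1  2                 
 3  4  5  6  7  8  9*                
10 11* 12 13 14* 15 16               
17 18 19 20 21 22 23                 
24 25 26 27* 28 29 30                
31                                   
                                     
                                     
                                     
                                     
                                     


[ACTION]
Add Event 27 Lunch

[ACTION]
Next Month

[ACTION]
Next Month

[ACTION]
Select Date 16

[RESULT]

             October 2026            
Mo Tu We Th Fr Sa Su                 
          1  2  3  4                 
 5  6  7  8  9 10 11                 
12 13 14 15 [16] 17 18               
19 20 21 22 23 24 25                 
26 27 28 29 30 31                    
                                     
                                     
                                     
                                     
                                     
                                     


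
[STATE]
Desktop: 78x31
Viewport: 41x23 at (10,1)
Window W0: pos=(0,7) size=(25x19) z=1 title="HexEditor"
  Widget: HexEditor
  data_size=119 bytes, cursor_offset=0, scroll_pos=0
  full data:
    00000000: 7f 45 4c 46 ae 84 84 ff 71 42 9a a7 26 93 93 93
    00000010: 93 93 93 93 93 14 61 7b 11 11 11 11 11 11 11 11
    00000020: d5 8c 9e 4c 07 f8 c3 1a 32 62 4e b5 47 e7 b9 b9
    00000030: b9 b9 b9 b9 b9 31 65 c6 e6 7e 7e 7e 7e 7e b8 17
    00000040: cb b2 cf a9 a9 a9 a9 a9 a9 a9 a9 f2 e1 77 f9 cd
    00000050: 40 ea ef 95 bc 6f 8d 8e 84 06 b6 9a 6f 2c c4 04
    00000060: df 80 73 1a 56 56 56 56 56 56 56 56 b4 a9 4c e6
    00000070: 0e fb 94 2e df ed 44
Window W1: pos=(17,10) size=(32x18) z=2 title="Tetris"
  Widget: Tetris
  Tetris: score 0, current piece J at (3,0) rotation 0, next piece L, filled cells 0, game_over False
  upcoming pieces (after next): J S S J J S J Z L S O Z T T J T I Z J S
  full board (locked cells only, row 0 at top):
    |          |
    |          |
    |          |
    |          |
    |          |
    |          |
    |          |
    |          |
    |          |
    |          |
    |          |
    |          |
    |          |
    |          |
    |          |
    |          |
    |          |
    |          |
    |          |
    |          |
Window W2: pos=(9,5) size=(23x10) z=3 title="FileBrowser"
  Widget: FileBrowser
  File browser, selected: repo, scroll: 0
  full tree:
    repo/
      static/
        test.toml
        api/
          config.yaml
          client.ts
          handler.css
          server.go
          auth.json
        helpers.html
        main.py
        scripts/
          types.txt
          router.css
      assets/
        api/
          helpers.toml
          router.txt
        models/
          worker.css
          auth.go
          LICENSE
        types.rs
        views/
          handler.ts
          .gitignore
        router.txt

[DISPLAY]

                                         
                                         
                                         
                                         
━━━━━━━━━━━━━━━━━━━━━┓                   
 FileBrowser         ┃                   
─────────────────────┨                   
> [-] repo/          ┃                   
    [+] static/      ┃                   
    [+] assets/      ┃━━━━━━━━━━━━━━━━┓  
                     ┃                ┃  
                     ┃────────────────┨  
                     ┃t:              ┃  
━━━━━━━━━━━━━━━━━━━━━┛                ┃  
 40 ea ┃          │▒▒▒                ┃  
 df 80 ┃          │                   ┃  
 0e fb ┃          │                   ┃  
       ┃          │                   ┃  
       ┃          │Score:             ┃  
       ┃          │0                  ┃  
       ┃          │                   ┃  
       ┃          │                   ┃  
       ┃          │                   ┃  


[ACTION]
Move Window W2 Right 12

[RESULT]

                                         
                                         
                                         
                                         
           ┏━━━━━━━━━━━━━━━━━━━━━┓       
           ┃ FileBrowser         ┃       
━━━━━━━━━━━┠─────────────────────┨       
r          ┃> [-] repo/          ┃       
───────────┃    [+] static/      ┃       
 7F 45 ┏━━━┃    [+] assets/      ┃━━━━┓  
 93 93 ┃ Te┃                     ┃    ┃  
 d5 8c ┠───┃                     ┃────┨  
 b9 b9 ┃   ┃                     ┃    ┃  
 cb b2 ┃   ┗━━━━━━━━━━━━━━━━━━━━━┛    ┃  
 40 ea ┃          │▒▒▒                ┃  
 df 80 ┃          │                   ┃  
 0e fb ┃          │                   ┃  
       ┃          │                   ┃  
       ┃          │Score:             ┃  
       ┃          │0                  ┃  
       ┃          │                   ┃  
       ┃          │                   ┃  
       ┃          │                   ┃  


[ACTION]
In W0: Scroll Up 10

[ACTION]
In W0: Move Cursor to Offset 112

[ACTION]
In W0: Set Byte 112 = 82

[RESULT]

                                         
                                         
                                         
                                         
           ┏━━━━━━━━━━━━━━━━━━━━━┓       
           ┃ FileBrowser         ┃       
━━━━━━━━━━━┠─────────────────────┨       
r          ┃> [-] repo/          ┃       
───────────┃    [+] static/      ┃       
 7f 45 ┏━━━┃    [+] assets/      ┃━━━━┓  
 93 93 ┃ Te┃                     ┃    ┃  
 d5 8c ┠───┃                     ┃────┨  
 b9 b9 ┃   ┃                     ┃    ┃  
 cb b2 ┃   ┗━━━━━━━━━━━━━━━━━━━━━┛    ┃  
 40 ea ┃          │▒▒▒                ┃  
 df 80 ┃          │                   ┃  
 82 fb ┃          │                   ┃  
       ┃          │                   ┃  
       ┃          │Score:             ┃  
       ┃          │0                  ┃  
       ┃          │                   ┃  
       ┃          │                   ┃  
       ┃          │                   ┃  


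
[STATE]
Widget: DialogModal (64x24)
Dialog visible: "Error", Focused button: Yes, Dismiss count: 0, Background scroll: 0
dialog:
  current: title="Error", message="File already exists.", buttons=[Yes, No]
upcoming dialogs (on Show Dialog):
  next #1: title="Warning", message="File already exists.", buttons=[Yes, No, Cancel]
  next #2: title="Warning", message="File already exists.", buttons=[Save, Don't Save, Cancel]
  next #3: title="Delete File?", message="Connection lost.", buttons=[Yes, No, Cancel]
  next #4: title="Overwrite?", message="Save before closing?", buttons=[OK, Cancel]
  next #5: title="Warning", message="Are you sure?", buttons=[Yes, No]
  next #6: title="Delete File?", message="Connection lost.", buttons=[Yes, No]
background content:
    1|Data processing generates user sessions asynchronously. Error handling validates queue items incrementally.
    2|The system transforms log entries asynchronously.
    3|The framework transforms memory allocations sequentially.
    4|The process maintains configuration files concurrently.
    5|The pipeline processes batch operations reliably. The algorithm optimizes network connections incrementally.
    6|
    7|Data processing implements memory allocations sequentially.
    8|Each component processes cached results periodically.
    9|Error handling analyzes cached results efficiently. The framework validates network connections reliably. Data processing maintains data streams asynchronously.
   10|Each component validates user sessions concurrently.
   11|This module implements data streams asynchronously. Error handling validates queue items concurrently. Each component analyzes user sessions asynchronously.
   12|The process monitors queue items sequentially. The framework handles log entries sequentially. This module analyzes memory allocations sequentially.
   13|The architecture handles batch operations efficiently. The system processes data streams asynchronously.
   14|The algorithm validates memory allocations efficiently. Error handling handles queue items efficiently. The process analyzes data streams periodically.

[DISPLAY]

Data processing generates user sessions asynchronously. Error ha
The system transforms log entries asynchronously.               
The framework transforms memory allocations sequentially.       
The process maintains configuration files concurrently.         
The pipeline processes batch operations reliably. The algorithm 
                                                                
Data processing implements memory allocations sequentially.     
Each component processes cached results periodically.           
Error handling analyzes cached results efficiently. The framewor
Each component valid┌──────────────────────┐rrently.            
This module implemen│        Error         │nously. Error handli
The process monitors│ File already exists. │y. The framework han
The architecture han│      [Yes]  No       │ficiently. The syste
The algorithm valida└──────────────────────┘fficiently. Error ha
                                                                
                                                                
                                                                
                                                                
                                                                
                                                                
                                                                
                                                                
                                                                
                                                                


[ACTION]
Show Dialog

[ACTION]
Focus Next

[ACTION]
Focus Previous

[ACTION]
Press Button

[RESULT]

Data processing generates user sessions asynchronously. Error ha
The system transforms log entries asynchronously.               
The framework transforms memory allocations sequentially.       
The process maintains configuration files concurrently.         
The pipeline processes batch operations reliably. The algorithm 
                                                                
Data processing implements memory allocations sequentially.     
Each component processes cached results periodically.           
Error handling analyzes cached results efficiently. The framewor
Each component validates user sessions concurrently.            
This module implements data streams asynchronously. Error handli
The process monitors queue items sequentially. The framework han
The architecture handles batch operations efficiently. The syste
The algorithm validates memory allocations efficiently. Error ha
                                                                
                                                                
                                                                
                                                                
                                                                
                                                                
                                                                
                                                                
                                                                
                                                                


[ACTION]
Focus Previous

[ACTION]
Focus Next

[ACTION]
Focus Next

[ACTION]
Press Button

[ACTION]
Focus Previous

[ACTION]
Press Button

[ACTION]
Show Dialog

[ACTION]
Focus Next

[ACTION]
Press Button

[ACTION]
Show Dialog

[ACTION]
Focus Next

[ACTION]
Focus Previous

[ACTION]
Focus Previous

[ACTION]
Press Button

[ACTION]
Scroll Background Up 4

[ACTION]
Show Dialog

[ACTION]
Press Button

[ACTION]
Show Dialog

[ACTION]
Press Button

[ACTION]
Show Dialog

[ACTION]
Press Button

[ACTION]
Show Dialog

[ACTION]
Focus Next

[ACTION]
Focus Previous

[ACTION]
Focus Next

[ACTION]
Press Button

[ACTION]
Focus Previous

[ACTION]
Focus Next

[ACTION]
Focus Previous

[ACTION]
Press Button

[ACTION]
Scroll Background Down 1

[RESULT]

The system transforms log entries asynchronously.               
The framework transforms memory allocations sequentially.       
The process maintains configuration files concurrently.         
The pipeline processes batch operations reliably. The algorithm 
                                                                
Data processing implements memory allocations sequentially.     
Each component processes cached results periodically.           
Error handling analyzes cached results efficiently. The framewor
Each component validates user sessions concurrently.            
This module implements data streams asynchronously. Error handli
The process monitors queue items sequentially. The framework han
The architecture handles batch operations efficiently. The syste
The algorithm validates memory allocations efficiently. Error ha
                                                                
                                                                
                                                                
                                                                
                                                                
                                                                
                                                                
                                                                
                                                                
                                                                
                                                                


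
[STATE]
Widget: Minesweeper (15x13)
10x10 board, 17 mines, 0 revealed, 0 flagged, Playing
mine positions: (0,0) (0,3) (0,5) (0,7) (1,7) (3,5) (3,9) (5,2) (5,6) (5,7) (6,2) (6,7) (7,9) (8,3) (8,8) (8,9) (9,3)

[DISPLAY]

■■■■■■■■■■     
■■■■■■■■■■     
■■■■■■■■■■     
■■■■■■■■■■     
■■■■■■■■■■     
■■■■■■■■■■     
■■■■■■■■■■     
■■■■■■■■■■     
■■■■■■■■■■     
■■■■■■■■■■     
               
               
               


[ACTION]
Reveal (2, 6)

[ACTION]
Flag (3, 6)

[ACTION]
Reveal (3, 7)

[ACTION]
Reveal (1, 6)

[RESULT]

■■■■■■■■■■     
■■■■■■3■■■     
■■■■■■212■     
■■■■■■1 1■     
■■■■■■322■     
■■■■■■■■■■     
■■■■■■■■■■     
■■■■■■■■■■     
■■■■■■■■■■     
■■■■■■■■■■     
               
               
               


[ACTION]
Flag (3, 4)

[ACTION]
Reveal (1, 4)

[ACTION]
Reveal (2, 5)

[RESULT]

■■■■■■■■■■     
■■■■2■3■■■     
■■■■■1212■     
■■■■⚑■1 1■     
■■■■■■322■     
■■■■■■■■■■     
■■■■■■■■■■     
■■■■■■■■■■     
■■■■■■■■■■     
■■■■■■■■■■     
               
               
               


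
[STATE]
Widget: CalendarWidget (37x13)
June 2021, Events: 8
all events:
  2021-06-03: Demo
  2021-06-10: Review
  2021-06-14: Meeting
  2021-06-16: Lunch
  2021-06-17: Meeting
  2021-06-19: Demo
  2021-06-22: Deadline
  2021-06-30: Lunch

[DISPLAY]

              June 2021              
Mo Tu We Th Fr Sa Su                 
    1  2  3*  4  5  6                
 7  8  9 10* 11 12 13                
14* 15 16* 17* 18 19* 20             
21 22* 23 24 25 26 27                
28 29 30*                            
                                     
                                     
                                     
                                     
                                     
                                     


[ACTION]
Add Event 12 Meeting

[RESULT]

              June 2021              
Mo Tu We Th Fr Sa Su                 
    1  2  3*  4  5  6                
 7  8  9 10* 11 12* 13               
14* 15 16* 17* 18 19* 20             
21 22* 23 24 25 26 27                
28 29 30*                            
                                     
                                     
                                     
                                     
                                     
                                     


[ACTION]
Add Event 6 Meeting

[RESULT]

              June 2021              
Mo Tu We Th Fr Sa Su                 
    1  2  3*  4  5  6*               
 7  8  9 10* 11 12* 13               
14* 15 16* 17* 18 19* 20             
21 22* 23 24 25 26 27                
28 29 30*                            
                                     
                                     
                                     
                                     
                                     
                                     


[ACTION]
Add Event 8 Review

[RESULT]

              June 2021              
Mo Tu We Th Fr Sa Su                 
    1  2  3*  4  5  6*               
 7  8*  9 10* 11 12* 13              
14* 15 16* 17* 18 19* 20             
21 22* 23 24 25 26 27                
28 29 30*                            
                                     
                                     
                                     
                                     
                                     
                                     


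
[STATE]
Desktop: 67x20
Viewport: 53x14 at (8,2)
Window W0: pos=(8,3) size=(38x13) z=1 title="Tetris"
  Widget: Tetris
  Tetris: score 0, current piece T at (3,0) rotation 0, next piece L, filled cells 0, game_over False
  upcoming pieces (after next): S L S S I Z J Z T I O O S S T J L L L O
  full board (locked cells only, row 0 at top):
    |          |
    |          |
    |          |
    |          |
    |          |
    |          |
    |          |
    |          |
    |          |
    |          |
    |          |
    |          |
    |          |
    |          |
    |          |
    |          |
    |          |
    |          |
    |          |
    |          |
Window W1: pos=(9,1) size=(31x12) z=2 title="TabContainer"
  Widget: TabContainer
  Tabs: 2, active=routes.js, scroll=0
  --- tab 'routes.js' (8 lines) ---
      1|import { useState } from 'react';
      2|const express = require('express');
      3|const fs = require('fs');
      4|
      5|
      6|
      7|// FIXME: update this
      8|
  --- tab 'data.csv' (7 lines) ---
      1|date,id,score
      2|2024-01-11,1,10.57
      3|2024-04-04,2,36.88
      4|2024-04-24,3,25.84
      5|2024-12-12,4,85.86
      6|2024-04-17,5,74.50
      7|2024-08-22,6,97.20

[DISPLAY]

 ┃ TabContainer                ┃                     
┏┠─────────────────────────────┨━━━━━┓               
┃┃[routes.js]│ data.csv        ┃     ┃               
┠┃─────────────────────────────┃─────┨               
┃┃import { useState } from 'rea┃     ┃               
┃┃const express = require('expr┃     ┃               
┃┃const fs = require('fs');    ┃     ┃               
┃┃                             ┃     ┃               
┃┃                             ┃     ┃               
┃┃                             ┃     ┃               
┃┗━━━━━━━━━━━━━━━━━━━━━━━━━━━━━┛     ┃               
┃          │0                        ┃               
┃          │                         ┃               
┗━━━━━━━━━━━━━━━━━━━━━━━━━━━━━━━━━━━━┛               


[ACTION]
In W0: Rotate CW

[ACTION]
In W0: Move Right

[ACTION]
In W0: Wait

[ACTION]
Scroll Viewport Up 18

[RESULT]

                                                     
 ┏━━━━━━━━━━━━━━━━━━━━━━━━━━━━━┓                     
 ┃ TabContainer                ┃                     
┏┠─────────────────────────────┨━━━━━┓               
┃┃[routes.js]│ data.csv        ┃     ┃               
┠┃─────────────────────────────┃─────┨               
┃┃import { useState } from 'rea┃     ┃               
┃┃const express = require('expr┃     ┃               
┃┃const fs = require('fs');    ┃     ┃               
┃┃                             ┃     ┃               
┃┃                             ┃     ┃               
┃┃                             ┃     ┃               
┃┗━━━━━━━━━━━━━━━━━━━━━━━━━━━━━┛     ┃               
┃          │0                        ┃               


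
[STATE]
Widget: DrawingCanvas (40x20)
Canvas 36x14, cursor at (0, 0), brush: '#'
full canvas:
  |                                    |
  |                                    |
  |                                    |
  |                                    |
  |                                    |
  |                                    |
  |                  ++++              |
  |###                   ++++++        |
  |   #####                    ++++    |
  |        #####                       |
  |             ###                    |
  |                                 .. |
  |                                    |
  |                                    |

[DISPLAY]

+                                       
                                        
                                        
                                        
                                        
                                        
                  ++++                  
###                   ++++++            
   #####                    ++++        
        #####                           
             ###                        
                                 ..     
                                        
                                        
                                        
                                        
                                        
                                        
                                        
                                        


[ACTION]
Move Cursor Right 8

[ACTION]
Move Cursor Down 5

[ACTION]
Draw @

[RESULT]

                                        
                                        
                                        
                                        
                                        
        @                               
                  ++++                  
###                   ++++++            
   #####                    ++++        
        #####                           
             ###                        
                                 ..     
                                        
                                        
                                        
                                        
                                        
                                        
                                        
                                        


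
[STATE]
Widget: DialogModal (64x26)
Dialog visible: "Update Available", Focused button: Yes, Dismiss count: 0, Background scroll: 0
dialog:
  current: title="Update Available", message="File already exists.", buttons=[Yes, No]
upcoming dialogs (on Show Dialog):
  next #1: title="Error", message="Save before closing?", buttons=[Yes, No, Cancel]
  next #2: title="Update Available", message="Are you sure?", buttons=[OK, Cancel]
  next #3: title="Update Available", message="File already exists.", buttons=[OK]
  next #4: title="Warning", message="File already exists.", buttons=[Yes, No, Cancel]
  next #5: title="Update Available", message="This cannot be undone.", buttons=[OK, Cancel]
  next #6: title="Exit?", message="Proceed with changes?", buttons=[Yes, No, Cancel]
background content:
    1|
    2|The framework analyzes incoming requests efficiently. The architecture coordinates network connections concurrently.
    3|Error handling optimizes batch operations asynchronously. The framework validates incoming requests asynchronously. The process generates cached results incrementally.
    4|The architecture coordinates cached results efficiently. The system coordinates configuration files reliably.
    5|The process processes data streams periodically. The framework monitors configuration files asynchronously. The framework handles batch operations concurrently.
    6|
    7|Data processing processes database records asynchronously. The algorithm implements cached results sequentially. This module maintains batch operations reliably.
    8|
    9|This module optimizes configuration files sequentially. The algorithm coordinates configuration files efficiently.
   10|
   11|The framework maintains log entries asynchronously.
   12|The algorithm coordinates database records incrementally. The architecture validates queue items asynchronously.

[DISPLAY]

                                                                
The framework analyzes incoming requests efficiently. The archit
Error handling optimizes batch operations asynchronously. The fr
The architecture coordinates cached results efficiently. The sys
The process processes data streams periodically. The framework m
                                                                
Data processing processes database records asynchronously. The a
                                                                
This module optimizes configuration files sequentially. The algo
                                                                
The framework mainta┌──────────────────────┐nously.             
The algorithm coordi│   Update Available   │ncrementally. The ar
                    │ File already exists. │                    
                    │      [Yes]  No       │                    
                    └──────────────────────┘                    
                                                                
                                                                
                                                                
                                                                
                                                                
                                                                
                                                                
                                                                
                                                                
                                                                
                                                                


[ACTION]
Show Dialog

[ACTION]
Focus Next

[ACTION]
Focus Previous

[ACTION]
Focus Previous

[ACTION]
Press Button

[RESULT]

                                                                
The framework analyzes incoming requests efficiently. The archit
Error handling optimizes batch operations asynchronously. The fr
The architecture coordinates cached results efficiently. The sys
The process processes data streams periodically. The framework m
                                                                
Data processing processes database records asynchronously. The a
                                                                
This module optimizes configuration files sequentially. The algo
                                                                
The framework maintains log entries asynchronously.             
The algorithm coordinates database records incrementally. The ar
                                                                
                                                                
                                                                
                                                                
                                                                
                                                                
                                                                
                                                                
                                                                
                                                                
                                                                
                                                                
                                                                
                                                                


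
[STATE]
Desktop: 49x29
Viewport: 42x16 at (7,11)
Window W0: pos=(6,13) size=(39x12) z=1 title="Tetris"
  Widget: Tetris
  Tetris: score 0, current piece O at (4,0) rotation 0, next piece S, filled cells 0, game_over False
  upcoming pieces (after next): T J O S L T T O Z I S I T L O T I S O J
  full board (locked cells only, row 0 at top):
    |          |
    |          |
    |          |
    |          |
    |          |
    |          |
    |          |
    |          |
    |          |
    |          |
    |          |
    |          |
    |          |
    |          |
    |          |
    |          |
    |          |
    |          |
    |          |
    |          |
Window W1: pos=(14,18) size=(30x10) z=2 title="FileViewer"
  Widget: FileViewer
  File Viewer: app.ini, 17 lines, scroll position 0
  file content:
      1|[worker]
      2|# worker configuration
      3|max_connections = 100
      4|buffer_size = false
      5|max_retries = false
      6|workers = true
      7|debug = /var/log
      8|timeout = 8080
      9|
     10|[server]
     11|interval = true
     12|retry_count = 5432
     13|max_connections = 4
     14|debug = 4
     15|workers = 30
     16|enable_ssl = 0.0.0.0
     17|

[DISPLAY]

                                          
                                          
━━━━━━━━━━━━━━━━━━━━━━━━━━━━━━━━━━━━━┓    
 Tetris                              ┃    
─────────────────────────────────────┨    
          │Next:                     ┃    
          │ ░░                       ┃    
       ┏━━━━━━━━━━━━━━━━━━━━━━━━━━━━┓┃    
       ┃ FileViewer                 ┃┃    
       ┠────────────────────────────┨┃    
       ┃[worker]                   ▲┃┃    
       ┃# worker configuration     █┃┃    
       ┃max_connections = 100      ░┃┃    
━━━━━━━┃buffer_size = false        ░┃┛    
       ┃max_retries = false        ░┃     
       ┃workers = true             ▼┃     


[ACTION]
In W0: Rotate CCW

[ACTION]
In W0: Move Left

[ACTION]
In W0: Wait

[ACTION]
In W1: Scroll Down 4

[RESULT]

                                          
                                          
━━━━━━━━━━━━━━━━━━━━━━━━━━━━━━━━━━━━━┓    
 Tetris                              ┃    
─────────────────────────────────────┨    
          │Next:                     ┃    
          │ ░░                       ┃    
       ┏━━━━━━━━━━━━━━━━━━━━━━━━━━━━┓┃    
       ┃ FileViewer                 ┃┃    
       ┠────────────────────────────┨┃    
       ┃max_retries = false        ▲┃┃    
       ┃workers = true             ░┃┃    
       ┃debug = /var/log           █┃┃    
━━━━━━━┃timeout = 8080             ░┃┛    
       ┃                           ░┃     
       ┃[server]                   ▼┃     


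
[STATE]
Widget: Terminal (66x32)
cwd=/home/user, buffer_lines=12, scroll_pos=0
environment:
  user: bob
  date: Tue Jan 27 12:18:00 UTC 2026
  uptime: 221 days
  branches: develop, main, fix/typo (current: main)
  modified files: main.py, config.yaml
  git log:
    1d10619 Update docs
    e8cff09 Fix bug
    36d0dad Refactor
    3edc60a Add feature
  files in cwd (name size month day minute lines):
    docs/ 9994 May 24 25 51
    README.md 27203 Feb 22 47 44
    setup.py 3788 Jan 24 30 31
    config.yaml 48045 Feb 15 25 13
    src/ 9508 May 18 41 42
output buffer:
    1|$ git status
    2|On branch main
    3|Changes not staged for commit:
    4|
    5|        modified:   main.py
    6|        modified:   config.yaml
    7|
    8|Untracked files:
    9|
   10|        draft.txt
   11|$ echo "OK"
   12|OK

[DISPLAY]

$ git status                                                      
On branch main                                                    
Changes not staged for commit:                                    
                                                                  
        modified:   main.py                                       
        modified:   config.yaml                                   
                                                                  
Untracked files:                                                  
                                                                  
        draft.txt                                                 
$ echo "OK"                                                       
OK                                                                
$ █                                                               
                                                                  
                                                                  
                                                                  
                                                                  
                                                                  
                                                                  
                                                                  
                                                                  
                                                                  
                                                                  
                                                                  
                                                                  
                                                                  
                                                                  
                                                                  
                                                                  
                                                                  
                                                                  
                                                                  


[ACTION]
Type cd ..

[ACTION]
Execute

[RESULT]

$ git status                                                      
On branch main                                                    
Changes not staged for commit:                                    
                                                                  
        modified:   main.py                                       
        modified:   config.yaml                                   
                                                                  
Untracked files:                                                  
                                                                  
        draft.txt                                                 
$ echo "OK"                                                       
OK                                                                
$ cd ..                                                           
                                                                  
$ █                                                               
                                                                  
                                                                  
                                                                  
                                                                  
                                                                  
                                                                  
                                                                  
                                                                  
                                                                  
                                                                  
                                                                  
                                                                  
                                                                  
                                                                  
                                                                  
                                                                  
                                                                  


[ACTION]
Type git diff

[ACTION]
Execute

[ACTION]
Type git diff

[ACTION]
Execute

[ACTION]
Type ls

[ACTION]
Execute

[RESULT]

$ git status                                                      
On branch main                                                    
Changes not staged for commit:                                    
                                                                  
        modified:   main.py                                       
        modified:   config.yaml                                   
                                                                  
Untracked files:                                                  
                                                                  
        draft.txt                                                 
$ echo "OK"                                                       
OK                                                                
$ cd ..                                                           
                                                                  
$ git diff                                                        
diff --git a/main.py b/main.py                                    
--- a/main.py                                                     
+++ b/main.py                                                     
@@ -1,3 +1,4 @@                                                   
+# updated                                                        
 import sys                                                       
$ git diff                                                        
diff --git a/main.py b/main.py                                    
--- a/main.py                                                     
+++ b/main.py                                                     
@@ -1,3 +1,4 @@                                                   
+# updated                                                        
 import sys                                                       
$ ls                                                              
docs/  README.md  setup.py  config.yaml  src/                     
$ █                                                               
                                                                  
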